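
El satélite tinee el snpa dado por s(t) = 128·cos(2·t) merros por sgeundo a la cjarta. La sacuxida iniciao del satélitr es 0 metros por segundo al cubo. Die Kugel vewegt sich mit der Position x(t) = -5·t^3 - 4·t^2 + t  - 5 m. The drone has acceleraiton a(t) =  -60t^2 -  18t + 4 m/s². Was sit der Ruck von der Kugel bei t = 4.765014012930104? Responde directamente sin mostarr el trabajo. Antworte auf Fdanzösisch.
À t = 4.765014012930104, j = -30.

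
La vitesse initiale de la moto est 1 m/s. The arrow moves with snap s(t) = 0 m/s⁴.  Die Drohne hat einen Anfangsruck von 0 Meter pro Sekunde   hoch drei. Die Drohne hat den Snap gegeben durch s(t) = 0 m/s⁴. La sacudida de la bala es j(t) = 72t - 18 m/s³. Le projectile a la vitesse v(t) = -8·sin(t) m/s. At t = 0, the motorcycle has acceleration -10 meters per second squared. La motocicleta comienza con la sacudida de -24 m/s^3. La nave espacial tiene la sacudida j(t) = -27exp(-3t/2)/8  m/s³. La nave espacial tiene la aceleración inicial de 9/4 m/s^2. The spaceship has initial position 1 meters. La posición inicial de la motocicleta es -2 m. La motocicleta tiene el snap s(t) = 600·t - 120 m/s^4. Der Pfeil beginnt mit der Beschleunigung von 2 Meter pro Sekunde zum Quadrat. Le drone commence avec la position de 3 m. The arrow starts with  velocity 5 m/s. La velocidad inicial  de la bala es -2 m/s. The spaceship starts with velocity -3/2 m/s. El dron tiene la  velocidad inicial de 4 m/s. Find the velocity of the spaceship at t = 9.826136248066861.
We must find the antiderivative of our jerk equation j(t) = -27·exp(-3·t/2)/8 2 times. Taking ∫j(t)dt and applying a(0) = 9/4, we find a(t) = 9·exp(-3·t/2)/4. Taking ∫a(t)dt and applying v(0) = -3/2, we find v(t) = -3·exp(-3·t/2)/2. We have velocity v(t) = -3·exp(-3·t/2)/2. Substituting t = 9.826136248066861: v(9.826136248066861) = -5.95574551832898E-7.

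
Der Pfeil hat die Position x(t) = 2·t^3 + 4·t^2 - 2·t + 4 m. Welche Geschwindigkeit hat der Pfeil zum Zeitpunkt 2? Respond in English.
To solve this, we need to take 1 derivative of our position equation x(t) = 2·t^3 + 4·t^2 - 2·t + 4. The derivative of position gives velocity: v(t) = 6·t^2 + 8·t - 2. Using v(t) = 6·t^2 + 8·t - 2 and substituting t = 2, we find v = 38.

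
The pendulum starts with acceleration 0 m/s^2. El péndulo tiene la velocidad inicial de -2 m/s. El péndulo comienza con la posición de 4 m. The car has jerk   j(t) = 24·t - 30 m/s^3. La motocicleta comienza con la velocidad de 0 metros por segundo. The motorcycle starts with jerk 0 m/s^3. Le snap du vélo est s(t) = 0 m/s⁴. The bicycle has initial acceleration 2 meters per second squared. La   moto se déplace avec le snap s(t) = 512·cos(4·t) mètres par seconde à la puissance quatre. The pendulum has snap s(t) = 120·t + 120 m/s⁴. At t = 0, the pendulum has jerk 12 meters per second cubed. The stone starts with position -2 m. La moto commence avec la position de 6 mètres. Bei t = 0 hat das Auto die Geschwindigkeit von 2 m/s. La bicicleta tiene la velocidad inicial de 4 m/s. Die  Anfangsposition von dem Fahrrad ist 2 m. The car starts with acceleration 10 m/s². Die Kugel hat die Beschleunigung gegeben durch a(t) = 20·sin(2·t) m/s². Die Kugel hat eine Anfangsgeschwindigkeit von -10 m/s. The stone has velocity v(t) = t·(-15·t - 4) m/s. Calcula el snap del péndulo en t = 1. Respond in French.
Nous avons le snap s(t) = 120·t + 120. En substituant t = 1: s(1) = 240.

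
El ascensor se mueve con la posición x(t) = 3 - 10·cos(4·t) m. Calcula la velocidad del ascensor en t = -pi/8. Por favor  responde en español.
Debemos derivar nuestra ecuación de la posición x(t) = 3 - 10·cos(4·t) 1 vez. Derivando la posición, obtenemos la velocidad: v(t) = 40·sin(4·t). De la ecuación de la velocidad v(t) = 40·sin(4·t), sustituimos t = -pi/8 para obtener v = -40.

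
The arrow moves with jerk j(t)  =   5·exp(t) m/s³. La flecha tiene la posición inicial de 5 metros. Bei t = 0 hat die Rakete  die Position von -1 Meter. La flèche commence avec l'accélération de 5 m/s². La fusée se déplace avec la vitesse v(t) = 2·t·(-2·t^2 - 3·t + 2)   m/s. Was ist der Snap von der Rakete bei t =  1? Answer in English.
Starting from velocity v(t) = 2·t·(-2·t^2 - 3·t + 2), we take 3 derivatives. Taking d/dt of v(t), we find a(t) = -4·t^2 + 2·t·(-4·t - 3) - 6·t + 4. The derivative of acceleration gives jerk: j(t) = -24·t - 12. Differentiating jerk, we get snap: s(t) = -24. Using s(t) = -24 and substituting t = 1, we find s = -24.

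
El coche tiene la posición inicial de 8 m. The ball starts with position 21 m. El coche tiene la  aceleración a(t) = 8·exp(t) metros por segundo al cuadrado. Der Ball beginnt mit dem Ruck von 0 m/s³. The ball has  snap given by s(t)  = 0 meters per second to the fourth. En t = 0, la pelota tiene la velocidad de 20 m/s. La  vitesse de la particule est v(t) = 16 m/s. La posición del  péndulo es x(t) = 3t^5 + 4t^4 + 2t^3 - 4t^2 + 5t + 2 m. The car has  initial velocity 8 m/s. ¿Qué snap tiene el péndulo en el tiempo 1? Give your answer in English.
We must differentiate our position equation x(t) = 3·t^5 + 4·t^4 + 2·t^3 - 4·t^2 + 5·t + 2 4 times. The derivative of position gives velocity: v(t) = 15·t^4 + 16·t^3 + 6·t^2 - 8·t + 5. Taking d/dt of v(t), we find a(t) = 60·t^3 + 48·t^2 + 12·t - 8. Differentiating acceleration, we get jerk: j(t) = 180·t^2 + 96·t + 12. The derivative of jerk gives snap: s(t) = 360·t + 96. From the given snap equation s(t) = 360·t + 96, we substitute t = 1 to get s = 456.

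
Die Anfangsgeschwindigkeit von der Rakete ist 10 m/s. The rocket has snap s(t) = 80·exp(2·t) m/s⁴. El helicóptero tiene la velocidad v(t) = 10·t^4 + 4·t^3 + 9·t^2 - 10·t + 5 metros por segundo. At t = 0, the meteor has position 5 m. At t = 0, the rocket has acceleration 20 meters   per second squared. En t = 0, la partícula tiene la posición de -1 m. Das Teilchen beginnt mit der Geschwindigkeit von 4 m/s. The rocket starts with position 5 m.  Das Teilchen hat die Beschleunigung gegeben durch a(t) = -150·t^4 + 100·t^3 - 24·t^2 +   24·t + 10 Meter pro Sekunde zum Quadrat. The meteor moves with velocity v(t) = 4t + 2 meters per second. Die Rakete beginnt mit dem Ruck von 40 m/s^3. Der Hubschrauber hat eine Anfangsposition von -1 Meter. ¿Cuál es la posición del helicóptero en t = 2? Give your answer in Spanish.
Debemos encontrar la integral de nuestra ecuación de la velocidad v(t) = 10·t^4 + 4·t^3 + 9·t^2 - 10·t + 5 1 vez. Tomando ∫v(t)dt y aplicando x(0) = -1, encontramos x(t) = 2·t^5 + t^4 + 3·t^3 - 5·t^2 + 5·t - 1. Usando x(t) = 2·t^5 + t^4 + 3·t^3 - 5·t^2 + 5·t - 1 y sustituyendo t = 2, encontramos x = 93.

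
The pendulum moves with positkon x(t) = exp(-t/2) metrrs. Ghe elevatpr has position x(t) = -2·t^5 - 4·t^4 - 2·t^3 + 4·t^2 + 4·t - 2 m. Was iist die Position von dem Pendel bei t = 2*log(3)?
Wir haben die Position x(t) = exp(-t/2). Durch Einsetzen von t = 2*log(3): x(2*log(3)) = 1/3.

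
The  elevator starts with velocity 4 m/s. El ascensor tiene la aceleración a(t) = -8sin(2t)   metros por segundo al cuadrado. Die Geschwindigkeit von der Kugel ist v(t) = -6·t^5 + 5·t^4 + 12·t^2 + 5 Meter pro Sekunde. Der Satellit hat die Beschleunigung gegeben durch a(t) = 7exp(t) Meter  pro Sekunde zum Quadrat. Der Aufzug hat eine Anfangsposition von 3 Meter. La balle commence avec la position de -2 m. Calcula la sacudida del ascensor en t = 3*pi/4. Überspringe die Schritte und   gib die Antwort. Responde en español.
En t = 3*pi/4, j = 0.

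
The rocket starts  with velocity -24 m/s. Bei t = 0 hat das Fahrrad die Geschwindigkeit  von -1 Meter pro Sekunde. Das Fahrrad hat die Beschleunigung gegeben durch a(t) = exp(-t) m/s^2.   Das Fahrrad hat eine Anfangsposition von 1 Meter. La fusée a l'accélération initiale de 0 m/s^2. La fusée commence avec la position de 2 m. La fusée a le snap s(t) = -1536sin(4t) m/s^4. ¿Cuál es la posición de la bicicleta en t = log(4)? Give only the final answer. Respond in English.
The answer is 1/4.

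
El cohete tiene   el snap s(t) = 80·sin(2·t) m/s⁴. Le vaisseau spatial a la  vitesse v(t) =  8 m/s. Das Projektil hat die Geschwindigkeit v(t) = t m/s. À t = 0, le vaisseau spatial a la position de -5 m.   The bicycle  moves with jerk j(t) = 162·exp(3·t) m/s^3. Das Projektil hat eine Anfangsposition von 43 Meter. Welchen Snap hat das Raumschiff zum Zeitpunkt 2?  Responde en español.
Para resolver esto, necesitamos tomar 3 derivadas de nuestra ecuación de la velocidad v(t) = 8. Derivando la velocidad, obtenemos la aceleración: a(t) = 0. La derivada de la aceleración da la sacudida: j(t) = 0. La derivada de la sacudida da el snap: s(t) = 0. De la ecuación del snap s(t) = 0, sustituimos t = 2 para obtener s = 0.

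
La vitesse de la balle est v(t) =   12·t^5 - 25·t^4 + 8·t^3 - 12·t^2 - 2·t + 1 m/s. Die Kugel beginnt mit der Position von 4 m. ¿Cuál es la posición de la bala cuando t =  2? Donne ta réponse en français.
Nous devons intégrer notre équation de la vitesse v(t) = 12·t^5 - 25·t^4 + 8·t^3 - 12·t^2 - 2·t + 1 1 fois. L'intégrale de la vitesse est la position. En utilisant x(0) = 4, nous obtenons x(t) = 2·t^6 - 5·t^5 + 2·t^4 - 4·t^3 - t^2 + t + 4. Nous avons la position x(t) = 2·t^6 - 5·t^5 + 2·t^4 - 4·t^3 - t^2 + t + 4. En substituant t = 2: x(2) = -30.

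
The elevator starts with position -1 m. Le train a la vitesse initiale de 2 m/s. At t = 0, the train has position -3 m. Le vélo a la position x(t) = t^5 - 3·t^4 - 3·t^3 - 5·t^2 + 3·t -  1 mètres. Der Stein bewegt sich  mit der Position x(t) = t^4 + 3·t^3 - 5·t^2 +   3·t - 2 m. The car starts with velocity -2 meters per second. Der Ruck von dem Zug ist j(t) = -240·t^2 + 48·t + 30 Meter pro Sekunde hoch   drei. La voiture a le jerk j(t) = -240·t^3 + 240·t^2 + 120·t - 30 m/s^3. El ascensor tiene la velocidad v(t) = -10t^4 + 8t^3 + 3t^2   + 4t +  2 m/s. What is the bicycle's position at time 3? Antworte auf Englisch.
We have position x(t) = t^5 - 3·t^4 - 3·t^3 - 5·t^2 + 3·t - 1. Substituting t = 3: x(3) = -118.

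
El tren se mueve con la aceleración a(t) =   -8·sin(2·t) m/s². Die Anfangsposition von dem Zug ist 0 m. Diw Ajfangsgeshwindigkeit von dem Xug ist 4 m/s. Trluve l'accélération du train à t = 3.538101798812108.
De l'équation de l'accélération a(t) = -8·sin(2·t), nous substituons t = 3.538101798812108 pour obtenir a = -5.69979554478903.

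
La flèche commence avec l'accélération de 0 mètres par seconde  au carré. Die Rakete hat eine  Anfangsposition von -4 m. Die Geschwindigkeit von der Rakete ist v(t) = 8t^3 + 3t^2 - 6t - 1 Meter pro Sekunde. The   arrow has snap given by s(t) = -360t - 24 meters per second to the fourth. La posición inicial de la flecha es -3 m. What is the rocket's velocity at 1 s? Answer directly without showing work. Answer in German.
Bei t = 1, v = 4.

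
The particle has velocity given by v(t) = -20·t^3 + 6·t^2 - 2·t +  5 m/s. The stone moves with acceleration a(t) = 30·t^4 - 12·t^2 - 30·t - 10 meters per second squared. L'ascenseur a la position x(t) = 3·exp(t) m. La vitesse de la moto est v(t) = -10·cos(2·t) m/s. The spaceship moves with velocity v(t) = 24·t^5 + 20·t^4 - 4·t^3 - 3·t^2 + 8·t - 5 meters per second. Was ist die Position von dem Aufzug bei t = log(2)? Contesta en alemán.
Aus der Gleichung für die Position x(t) = 3·exp(t), setzen wir t = log(2) ein und erhalten x = 6.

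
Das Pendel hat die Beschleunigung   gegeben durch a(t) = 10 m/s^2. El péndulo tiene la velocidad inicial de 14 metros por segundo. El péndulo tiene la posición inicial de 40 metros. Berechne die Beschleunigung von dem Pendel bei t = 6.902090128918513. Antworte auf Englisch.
Using a(t) = 10 and substituting t = 6.902090128918513, we find a = 10.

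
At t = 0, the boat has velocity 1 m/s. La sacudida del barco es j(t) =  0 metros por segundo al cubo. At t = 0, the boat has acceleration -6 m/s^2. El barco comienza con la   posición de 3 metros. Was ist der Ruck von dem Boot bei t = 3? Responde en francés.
En utilisant j(t) = 0 et en substituant t = 3, nous trouvons j = 0.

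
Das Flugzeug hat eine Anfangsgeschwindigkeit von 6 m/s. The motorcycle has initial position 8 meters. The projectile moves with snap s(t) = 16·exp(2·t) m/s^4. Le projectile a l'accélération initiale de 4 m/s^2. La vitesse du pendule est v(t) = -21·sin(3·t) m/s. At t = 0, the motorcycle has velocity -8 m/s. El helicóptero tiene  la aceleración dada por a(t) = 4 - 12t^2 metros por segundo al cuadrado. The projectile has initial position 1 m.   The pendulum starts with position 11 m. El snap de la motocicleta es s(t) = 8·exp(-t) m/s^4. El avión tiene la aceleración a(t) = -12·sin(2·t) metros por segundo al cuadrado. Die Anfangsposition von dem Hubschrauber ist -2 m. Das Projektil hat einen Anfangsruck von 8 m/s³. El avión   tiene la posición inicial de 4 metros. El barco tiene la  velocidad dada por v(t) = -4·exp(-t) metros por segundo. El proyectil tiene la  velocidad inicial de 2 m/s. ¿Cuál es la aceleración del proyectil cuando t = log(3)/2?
Partiendo del snap s(t) = 16·exp(2·t), tomamos 2 integrales. La integral del snap es la sacudida. Usando j(0) = 8, obtenemos j(t) = 8·exp(2·t). Integrando la sacudida y usando la condición inicial a(0) = 4, obtenemos a(t) = 4·exp(2·t). Usando a(t) = 4·exp(2·t) y sustituyendo t = log(3)/2, encontramos a = 12.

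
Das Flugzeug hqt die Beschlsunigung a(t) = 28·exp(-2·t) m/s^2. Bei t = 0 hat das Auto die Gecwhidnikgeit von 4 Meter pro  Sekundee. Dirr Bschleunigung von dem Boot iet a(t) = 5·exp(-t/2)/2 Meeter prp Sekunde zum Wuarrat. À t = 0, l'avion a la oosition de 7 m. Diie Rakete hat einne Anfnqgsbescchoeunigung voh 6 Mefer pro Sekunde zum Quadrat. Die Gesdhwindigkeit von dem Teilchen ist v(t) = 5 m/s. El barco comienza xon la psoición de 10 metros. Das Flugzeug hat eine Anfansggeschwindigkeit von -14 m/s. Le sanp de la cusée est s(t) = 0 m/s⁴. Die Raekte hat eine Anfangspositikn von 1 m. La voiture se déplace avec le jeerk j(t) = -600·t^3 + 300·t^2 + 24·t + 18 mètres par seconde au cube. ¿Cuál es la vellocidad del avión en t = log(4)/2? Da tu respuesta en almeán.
Ausgehend von der Beschleunigung a(t) = 28·exp(-2·t), nehmen wir 1 Stammfunktion. Das Integral von der Beschleunigung, mit v(0) = -14, ergibt die Geschwindigkeit: v(t) = -14·exp(-2·t). Wir haben die Geschwindigkeit v(t) = -14·exp(-2·t). Durch Einsetzen von t = log(4)/2: v(log(4)/2) = -7/2.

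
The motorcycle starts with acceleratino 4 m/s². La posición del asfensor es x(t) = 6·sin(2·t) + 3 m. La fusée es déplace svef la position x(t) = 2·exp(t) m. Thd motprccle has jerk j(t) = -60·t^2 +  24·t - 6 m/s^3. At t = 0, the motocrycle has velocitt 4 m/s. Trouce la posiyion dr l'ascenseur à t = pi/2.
De l'équation de la position x(t) = 6·sin(2·t) + 3, nous substituons t = pi/2 pour obtenir x = 3.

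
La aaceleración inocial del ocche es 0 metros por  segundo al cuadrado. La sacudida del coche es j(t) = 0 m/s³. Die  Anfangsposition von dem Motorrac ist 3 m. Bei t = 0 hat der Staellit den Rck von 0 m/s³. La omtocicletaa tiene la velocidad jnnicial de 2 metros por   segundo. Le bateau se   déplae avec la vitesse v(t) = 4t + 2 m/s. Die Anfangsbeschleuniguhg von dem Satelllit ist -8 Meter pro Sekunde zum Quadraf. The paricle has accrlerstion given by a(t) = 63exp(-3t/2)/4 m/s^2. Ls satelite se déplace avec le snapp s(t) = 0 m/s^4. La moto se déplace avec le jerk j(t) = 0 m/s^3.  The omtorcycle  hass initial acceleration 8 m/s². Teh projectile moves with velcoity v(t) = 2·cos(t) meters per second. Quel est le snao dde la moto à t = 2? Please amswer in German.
Wir müssen unsere Gleichung für den Ruck j(t) = 0 1-mal ableiten. Durch Ableiten von dem Ruck erhalten wir den Snap: s(t) = 0. Aus der Gleichung für den Snap s(t) = 0, setzen wir t = 2 ein und erhalten s = 0.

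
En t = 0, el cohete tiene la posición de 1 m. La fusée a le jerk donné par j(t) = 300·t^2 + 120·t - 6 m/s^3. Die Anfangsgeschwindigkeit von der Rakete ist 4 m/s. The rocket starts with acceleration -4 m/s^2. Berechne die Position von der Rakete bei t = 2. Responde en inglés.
We need to integrate our jerk equation j(t) = 300·t^2 + 120·t - 6 3 times. Finding the antiderivative of j(t) and using a(0) = -4: a(t) = 100·t^3 + 60·t^2 - 6·t - 4. Taking ∫a(t)dt and applying v(0) = 4, we find v(t) = 25·t^4 + 20·t^3 - 3·t^2 - 4·t + 4. The antiderivative of velocity is position. Using x(0) = 1, we get x(t) = 5·t^5 + 5·t^4 - t^3 - 2·t^2 + 4·t + 1. Using x(t) = 5·t^5 + 5·t^4 - t^3 - 2·t^2 + 4·t + 1 and substituting t = 2, we find x = 233.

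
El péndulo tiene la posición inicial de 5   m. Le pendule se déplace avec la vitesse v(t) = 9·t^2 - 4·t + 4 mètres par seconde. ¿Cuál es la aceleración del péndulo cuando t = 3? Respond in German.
Um dies zu lösen, müssen wir 1 Ableitung unserer Gleichung für die Geschwindigkeit v(t) = 9·t^2 - 4·t + 4 nehmen. Mit d/dt von v(t) finden wir a(t) = 18·t - 4. Wir haben die Beschleunigung a(t) = 18·t - 4. Durch Einsetzen von t = 3: a(3) = 50.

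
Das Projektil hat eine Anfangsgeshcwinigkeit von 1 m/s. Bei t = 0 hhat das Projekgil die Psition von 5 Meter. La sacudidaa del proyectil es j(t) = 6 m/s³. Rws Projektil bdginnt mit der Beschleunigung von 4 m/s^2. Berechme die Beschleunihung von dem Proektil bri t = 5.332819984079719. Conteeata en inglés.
We need to integrate our jerk equation j(t) = 6 1 time. Taking ∫j(t)dt and applying a(0) = 4, we find a(t) = 6·t + 4. From the given acceleration equation a(t) = 6·t + 4, we substitute t = 5.332819984079719 to get a = 35.9969199044783.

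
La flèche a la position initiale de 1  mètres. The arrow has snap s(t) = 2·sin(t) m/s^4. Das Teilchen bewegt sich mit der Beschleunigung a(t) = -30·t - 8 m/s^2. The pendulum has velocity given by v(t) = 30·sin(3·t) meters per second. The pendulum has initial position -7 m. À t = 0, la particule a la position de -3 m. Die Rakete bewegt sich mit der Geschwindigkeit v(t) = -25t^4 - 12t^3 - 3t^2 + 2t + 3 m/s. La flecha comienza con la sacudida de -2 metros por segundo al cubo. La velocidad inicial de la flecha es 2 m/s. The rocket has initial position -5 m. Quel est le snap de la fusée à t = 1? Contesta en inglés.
Starting from velocity v(t) = -25·t^4 - 12·t^3 - 3·t^2 + 2·t + 3, we take 3 derivatives. Differentiating velocity, we get acceleration: a(t) = -100·t^3 - 36·t^2 - 6·t + 2. The derivative of acceleration gives jerk: j(t) = -300·t^2 - 72·t - 6. The derivative of jerk gives snap: s(t) = -600·t - 72. Using s(t) = -600·t - 72 and substituting t = 1, we find s = -672.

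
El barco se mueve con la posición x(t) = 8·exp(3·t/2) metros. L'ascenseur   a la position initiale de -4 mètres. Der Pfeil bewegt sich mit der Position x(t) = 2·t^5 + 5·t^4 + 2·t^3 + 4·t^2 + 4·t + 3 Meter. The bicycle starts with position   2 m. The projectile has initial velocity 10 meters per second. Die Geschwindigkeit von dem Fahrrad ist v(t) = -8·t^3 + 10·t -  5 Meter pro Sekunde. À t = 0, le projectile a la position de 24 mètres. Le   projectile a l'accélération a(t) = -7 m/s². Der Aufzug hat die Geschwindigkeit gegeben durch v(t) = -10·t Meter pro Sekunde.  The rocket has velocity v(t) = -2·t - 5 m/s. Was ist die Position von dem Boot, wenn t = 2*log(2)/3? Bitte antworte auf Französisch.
En utilisant x(t) = 8·exp(3·t/2) et en substituant t = 2*log(2)/3, nous trouvons x = 16.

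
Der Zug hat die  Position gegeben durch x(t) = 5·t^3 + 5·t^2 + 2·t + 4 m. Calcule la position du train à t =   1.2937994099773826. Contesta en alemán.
Mit x(t) = 5·t^3 + 5·t^2 + 2·t + 4 und Einsetzen von t = 1.2937994099773826, finden wir x = 25.7857469598646.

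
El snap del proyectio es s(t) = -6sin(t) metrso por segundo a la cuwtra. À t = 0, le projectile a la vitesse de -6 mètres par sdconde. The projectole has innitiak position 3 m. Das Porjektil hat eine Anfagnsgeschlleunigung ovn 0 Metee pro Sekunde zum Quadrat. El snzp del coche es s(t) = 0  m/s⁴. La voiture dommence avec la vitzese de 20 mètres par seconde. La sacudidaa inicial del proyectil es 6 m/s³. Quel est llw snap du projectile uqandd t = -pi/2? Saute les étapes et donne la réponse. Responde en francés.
À t = -pi/2, s = 6.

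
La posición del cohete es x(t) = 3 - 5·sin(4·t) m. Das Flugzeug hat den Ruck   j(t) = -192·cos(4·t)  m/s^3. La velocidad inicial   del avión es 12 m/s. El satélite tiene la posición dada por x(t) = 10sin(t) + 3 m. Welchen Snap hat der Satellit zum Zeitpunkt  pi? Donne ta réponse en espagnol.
Para resolver esto, necesitamos tomar 4 derivadas de nuestra ecuación de la posición x(t) = 10·sin(t) + 3. Derivando la posición, obtenemos la velocidad: v(t) = 10·cos(t). Derivando la velocidad, obtenemos la aceleración: a(t) = -10·sin(t). Tomando d/dt de a(t), encontramos j(t) = -10·cos(t). La derivada de la sacudida da el snap: s(t) = 10·sin(t). Tenemos el snap s(t) = 10·sin(t). Sustituyendo t = pi: s(pi) = 0.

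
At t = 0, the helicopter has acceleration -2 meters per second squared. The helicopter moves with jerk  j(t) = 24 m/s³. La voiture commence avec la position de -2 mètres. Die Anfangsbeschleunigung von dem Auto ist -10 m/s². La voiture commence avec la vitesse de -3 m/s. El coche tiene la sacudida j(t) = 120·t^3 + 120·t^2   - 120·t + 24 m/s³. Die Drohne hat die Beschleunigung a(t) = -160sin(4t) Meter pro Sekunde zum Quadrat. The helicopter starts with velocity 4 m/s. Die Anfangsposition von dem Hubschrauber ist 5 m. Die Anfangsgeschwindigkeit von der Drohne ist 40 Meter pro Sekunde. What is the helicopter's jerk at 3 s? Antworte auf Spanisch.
Usando j(t) = 24 y sustituyendo t = 3, encontramos j = 24.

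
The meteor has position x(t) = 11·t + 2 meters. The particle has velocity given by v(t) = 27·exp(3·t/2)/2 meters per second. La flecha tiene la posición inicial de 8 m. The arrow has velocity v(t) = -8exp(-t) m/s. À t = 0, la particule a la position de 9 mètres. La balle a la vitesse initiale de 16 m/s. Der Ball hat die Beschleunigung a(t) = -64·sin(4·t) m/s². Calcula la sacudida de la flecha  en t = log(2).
Partiendo de la velocidad v(t) = -8·exp(-t), tomamos 2 derivadas. La derivada de la velocidad da la aceleración: a(t) = 8·exp(-t). La derivada de la aceleración da la sacudida: j(t) = -8·exp(-t). Tenemos la sacudida j(t) = -8·exp(-t). Sustituyendo t = log(2): j(log(2)) = -4.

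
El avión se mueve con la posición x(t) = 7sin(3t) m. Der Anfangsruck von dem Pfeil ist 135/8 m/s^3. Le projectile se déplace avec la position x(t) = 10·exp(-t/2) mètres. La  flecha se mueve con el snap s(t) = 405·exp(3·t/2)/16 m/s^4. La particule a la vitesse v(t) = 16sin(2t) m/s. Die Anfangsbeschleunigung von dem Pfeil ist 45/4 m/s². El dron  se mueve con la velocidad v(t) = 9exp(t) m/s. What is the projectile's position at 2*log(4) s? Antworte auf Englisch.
From the given position equation x(t) = 10·exp(-t/2), we substitute t = 2*log(4) to get x = 5/2.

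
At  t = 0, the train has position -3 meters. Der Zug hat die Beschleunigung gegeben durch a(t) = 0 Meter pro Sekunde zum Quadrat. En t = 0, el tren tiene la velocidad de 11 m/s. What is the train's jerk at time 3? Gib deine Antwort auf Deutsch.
Ausgehend von der Beschleunigung a(t) = 0, nehmen wir 1 Ableitung. Durch Ableiten von der Beschleunigung erhalten wir den Ruck: j(t) = 0. Aus der Gleichung für den Ruck j(t) = 0, setzen wir t = 3 ein und erhalten j = 0.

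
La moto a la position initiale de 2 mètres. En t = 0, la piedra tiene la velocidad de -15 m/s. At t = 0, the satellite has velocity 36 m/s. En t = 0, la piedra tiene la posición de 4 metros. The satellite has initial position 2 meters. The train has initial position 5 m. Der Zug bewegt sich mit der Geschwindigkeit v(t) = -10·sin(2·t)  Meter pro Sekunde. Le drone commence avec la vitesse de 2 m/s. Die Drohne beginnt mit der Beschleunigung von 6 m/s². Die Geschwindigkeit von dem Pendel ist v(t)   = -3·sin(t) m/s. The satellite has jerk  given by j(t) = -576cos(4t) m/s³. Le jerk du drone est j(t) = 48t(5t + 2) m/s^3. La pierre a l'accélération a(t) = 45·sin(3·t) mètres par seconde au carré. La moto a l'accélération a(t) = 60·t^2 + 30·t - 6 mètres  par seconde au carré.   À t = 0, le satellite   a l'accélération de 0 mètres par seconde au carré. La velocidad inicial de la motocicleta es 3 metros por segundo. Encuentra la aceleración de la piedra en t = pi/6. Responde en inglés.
From the given acceleration equation a(t) = 45·sin(3·t), we substitute t = pi/6 to get a = 45.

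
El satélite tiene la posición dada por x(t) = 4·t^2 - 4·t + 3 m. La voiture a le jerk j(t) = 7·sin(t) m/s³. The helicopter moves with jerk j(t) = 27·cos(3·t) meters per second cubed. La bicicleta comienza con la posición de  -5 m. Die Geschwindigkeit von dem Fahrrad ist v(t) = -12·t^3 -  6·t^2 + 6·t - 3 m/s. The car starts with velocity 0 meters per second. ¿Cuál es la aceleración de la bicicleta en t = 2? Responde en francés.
En partant de la vitesse v(t) = -12·t^3 - 6·t^2 + 6·t - 3, nous prenons 1 dérivée. La dérivée de la vitesse donne l'accélération: a(t) = -36·t^2 - 12·t + 6. En utilisant a(t) = -36·t^2 - 12·t + 6 et en substituant t = 2, nous trouvons a = -162.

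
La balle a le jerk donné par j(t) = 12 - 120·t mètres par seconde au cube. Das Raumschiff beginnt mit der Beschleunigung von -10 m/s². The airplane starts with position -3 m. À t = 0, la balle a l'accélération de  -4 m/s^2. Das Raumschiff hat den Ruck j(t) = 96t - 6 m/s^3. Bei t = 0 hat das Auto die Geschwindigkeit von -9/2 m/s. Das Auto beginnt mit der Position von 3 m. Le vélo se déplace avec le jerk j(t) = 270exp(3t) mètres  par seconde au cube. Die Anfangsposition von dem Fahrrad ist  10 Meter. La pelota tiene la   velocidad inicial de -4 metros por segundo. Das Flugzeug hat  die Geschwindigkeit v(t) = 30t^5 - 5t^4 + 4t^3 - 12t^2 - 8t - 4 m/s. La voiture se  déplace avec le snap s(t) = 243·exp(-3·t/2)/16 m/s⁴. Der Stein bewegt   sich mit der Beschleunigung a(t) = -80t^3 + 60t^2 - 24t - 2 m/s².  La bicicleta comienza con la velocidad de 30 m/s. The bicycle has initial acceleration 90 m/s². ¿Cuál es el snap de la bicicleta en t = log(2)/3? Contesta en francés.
Pour résoudre ceci, nous devons prendre 1 dérivée de notre équation du jerk j(t) = 270·exp(3·t). La dérivée du jerk donne le snap: s(t) = 810·exp(3·t). De l'équation du snap s(t) = 810·exp(3·t), nous substituons t = log(2)/3 pour obtenir s = 1620.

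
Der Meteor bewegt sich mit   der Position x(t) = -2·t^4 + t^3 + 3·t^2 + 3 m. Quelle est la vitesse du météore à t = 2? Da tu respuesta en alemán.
Wir müssen unsere Gleichung für die Position x(t) = -2·t^4 + t^3 + 3·t^2 + 3 1-mal ableiten. Die Ableitung von der Position ergibt die Geschwindigkeit: v(t) = -8·t^3 + 3·t^2 + 6·t. Wir haben die Geschwindigkeit v(t) = -8·t^3 + 3·t^2 + 6·t. Durch Einsetzen von t = 2: v(2) = -40.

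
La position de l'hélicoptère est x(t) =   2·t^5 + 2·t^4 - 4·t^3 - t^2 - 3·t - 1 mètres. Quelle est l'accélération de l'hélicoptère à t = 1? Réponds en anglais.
We must differentiate our position equation x(t) = 2·t^5 + 2·t^4 - 4·t^3 - t^2 - 3·t - 1 2 times. Taking d/dt of x(t), we find v(t) = 10·t^4 + 8·t^3 - 12·t^2 - 2·t - 3. Differentiating velocity, we get acceleration: a(t) = 40·t^3 + 24·t^2 - 24·t - 2. From the given acceleration equation a(t) = 40·t^3 + 24·t^2 - 24·t - 2, we substitute t = 1 to get a = 38.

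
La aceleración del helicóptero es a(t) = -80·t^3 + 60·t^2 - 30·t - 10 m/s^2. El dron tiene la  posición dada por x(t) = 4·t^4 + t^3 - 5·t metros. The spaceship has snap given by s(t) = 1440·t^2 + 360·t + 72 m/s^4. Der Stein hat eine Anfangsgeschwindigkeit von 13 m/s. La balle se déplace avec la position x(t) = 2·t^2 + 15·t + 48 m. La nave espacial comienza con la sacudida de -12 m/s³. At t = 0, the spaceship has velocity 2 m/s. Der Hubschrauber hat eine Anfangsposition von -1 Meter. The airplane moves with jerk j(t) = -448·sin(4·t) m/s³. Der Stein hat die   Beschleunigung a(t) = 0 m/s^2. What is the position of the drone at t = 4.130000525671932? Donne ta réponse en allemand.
Wir haben die Position x(t) = 4·t^4 + t^3 - 5·t. Durch Einsetzen von t = 4.130000525671932: x(4.130000525671932) = 1213.54696420608.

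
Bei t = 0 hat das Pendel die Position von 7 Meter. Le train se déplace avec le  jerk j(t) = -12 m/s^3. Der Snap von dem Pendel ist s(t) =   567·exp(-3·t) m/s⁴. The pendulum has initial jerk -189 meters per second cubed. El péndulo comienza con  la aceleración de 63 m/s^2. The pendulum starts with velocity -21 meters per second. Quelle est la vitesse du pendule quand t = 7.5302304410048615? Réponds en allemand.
Wir müssen die Stammfunktion unserer Gleichung für den Snap s(t) = 567·exp(-3·t) 3-mal finden. Mit ∫s(t)dt und Anwendung von j(0) = -189, finden wir j(t) = -189·exp(-3·t). Durch Integration von dem Ruck und Verwendung der Anfangsbedingung a(0) = 63, erhalten wir a(t) = 63·exp(-3·t). Die Stammfunktion von der Beschleunigung ist die Geschwindigkeit. Mit v(0) = -21 erhalten wir v(t) = -21·exp(-3·t). Aus der Gleichung für die Geschwindigkeit v(t) = -21·exp(-3·t), setzen wir t = 7.5302304410048615 ein und erhalten v = -3.24494029741411E-9.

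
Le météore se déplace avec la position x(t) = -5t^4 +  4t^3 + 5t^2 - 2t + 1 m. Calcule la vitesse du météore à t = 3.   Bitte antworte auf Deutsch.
Wir müssen unsere Gleichung für die Position x(t) = -5·t^4 + 4·t^3 + 5·t^2 - 2·t + 1 1-mal ableiten. Durch Ableiten von der Position erhalten wir die Geschwindigkeit: v(t) = -20·t^3 + 12·t^2 + 10·t - 2. Aus der Gleichung für die Geschwindigkeit v(t) = -20·t^3 + 12·t^2 + 10·t - 2, setzen wir t = 3 ein und erhalten v = -404.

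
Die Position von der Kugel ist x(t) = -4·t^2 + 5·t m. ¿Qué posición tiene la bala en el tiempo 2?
Usando x(t) = -4·t^2 + 5·t y sustituyendo t = 2, encontramos x = -6.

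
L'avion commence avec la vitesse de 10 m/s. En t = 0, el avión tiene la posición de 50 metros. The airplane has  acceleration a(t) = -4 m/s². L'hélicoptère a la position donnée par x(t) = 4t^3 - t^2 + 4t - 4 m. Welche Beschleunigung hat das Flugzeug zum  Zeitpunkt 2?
Mit a(t) = -4 und Einsetzen von t = 2, finden wir a = -4.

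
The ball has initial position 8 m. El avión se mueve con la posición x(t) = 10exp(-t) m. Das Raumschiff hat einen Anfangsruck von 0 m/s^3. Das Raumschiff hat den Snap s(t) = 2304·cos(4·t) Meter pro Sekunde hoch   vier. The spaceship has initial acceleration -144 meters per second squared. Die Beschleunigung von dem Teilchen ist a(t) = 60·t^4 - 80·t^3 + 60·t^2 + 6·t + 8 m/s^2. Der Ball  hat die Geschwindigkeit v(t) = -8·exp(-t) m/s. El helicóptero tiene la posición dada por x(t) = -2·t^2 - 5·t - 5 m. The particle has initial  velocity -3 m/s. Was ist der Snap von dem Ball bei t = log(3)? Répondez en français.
En partant de la vitesse v(t) = -8·exp(-t), nous prenons 3 dérivées. En dérivant la vitesse, nous obtenons l'accélération: a(t) = 8·exp(-t). En dérivant l'accélération, nous obtenons le jerk: j(t) = -8·exp(-t). La dérivée du jerk donne le snap: s(t) = 8·exp(-t). En utilisant s(t) = 8·exp(-t) et en substituant t = log(3), nous trouvons s = 8/3.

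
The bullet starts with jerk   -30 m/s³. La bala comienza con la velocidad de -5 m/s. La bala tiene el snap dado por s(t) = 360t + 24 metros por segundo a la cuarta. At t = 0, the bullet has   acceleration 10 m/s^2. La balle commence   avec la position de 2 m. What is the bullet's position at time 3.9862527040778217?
Starting from snap s(t) = 360·t + 24, we take 4 antiderivatives. The integral of snap is jerk. Using j(0) = -30, we get j(t) = 180·t^2 + 24·t - 30. Integrating jerk and using the initial condition a(0) = 10, we get a(t) = 60·t^3 + 12·t^2 - 30·t + 10. Finding the integral of a(t) and using v(0) = -5: v(t) = 15·t^4 + 4·t^3 - 15·t^2 + 10·t - 5. The integral of velocity is position. Using x(0) = 2, we get x(t) = 3·t^5 + t^4 - 5·t^3 + 5·t^2 - 5·t + 2. From the given position equation x(t) = 3·t^5 + t^4 - 5·t^3 + 5·t^2 - 5·t + 2, we substitute t = 3.9862527040778217 to get x = 3016.87860384143.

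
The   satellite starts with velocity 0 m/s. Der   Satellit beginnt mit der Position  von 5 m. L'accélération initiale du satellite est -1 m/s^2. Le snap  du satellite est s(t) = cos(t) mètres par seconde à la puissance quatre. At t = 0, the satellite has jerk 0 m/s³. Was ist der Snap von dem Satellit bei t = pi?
Mit s(t) = cos(t) und Einsetzen von t = pi, finden wir s = -1.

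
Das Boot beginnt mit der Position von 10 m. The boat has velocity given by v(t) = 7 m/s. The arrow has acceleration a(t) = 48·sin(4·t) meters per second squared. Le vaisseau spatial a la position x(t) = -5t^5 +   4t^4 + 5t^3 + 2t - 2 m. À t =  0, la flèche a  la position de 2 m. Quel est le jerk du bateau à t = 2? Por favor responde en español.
Para resolver esto, necesitamos tomar 2 derivadas de nuestra ecuación de la velocidad v(t) = 7. Tomando d/dt de v(t), encontramos a(t) = 0. Tomando d/dt de a(t), encontramos j(t) = 0. Tenemos la sacudida j(t) = 0. Sustituyendo t = 2: j(2) = 0.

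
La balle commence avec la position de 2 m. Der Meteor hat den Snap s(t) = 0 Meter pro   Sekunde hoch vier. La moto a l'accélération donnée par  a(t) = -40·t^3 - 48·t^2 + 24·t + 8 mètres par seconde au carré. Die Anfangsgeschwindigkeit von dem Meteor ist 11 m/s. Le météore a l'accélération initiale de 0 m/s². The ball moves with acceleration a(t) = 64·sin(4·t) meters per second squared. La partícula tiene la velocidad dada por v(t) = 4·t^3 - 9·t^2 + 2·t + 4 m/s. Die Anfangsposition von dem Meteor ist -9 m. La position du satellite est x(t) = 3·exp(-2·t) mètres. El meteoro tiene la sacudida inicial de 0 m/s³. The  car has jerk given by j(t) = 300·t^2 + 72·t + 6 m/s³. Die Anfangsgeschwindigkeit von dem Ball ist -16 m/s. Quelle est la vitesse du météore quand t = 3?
En partant du snap s(t) = 0, nous prenons 3 intégrales. En intégrant le snap et en utilisant la condition initiale j(0) = 0, nous obtenons j(t) = 0. En prenant ∫j(t)dt et en appliquant a(0) = 0, nous trouvons a(t) = 0. En intégrant l'accélération et en utilisant la condition initiale v(0) = 11, nous obtenons v(t) = 11. En utilisant v(t) = 11 et en substituant t = 3, nous trouvons v = 11.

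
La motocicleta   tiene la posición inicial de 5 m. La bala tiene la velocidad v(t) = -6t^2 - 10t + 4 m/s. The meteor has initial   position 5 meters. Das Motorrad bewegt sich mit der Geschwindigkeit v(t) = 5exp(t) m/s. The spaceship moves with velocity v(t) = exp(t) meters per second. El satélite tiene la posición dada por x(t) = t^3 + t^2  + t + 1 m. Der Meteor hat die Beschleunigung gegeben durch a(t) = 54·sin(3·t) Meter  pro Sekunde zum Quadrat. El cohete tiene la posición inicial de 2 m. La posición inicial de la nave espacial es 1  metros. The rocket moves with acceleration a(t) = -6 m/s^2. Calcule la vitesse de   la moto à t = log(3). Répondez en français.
De l'équation de la vitesse v(t) = 5·exp(t), nous substituons t = log(3) pour obtenir v = 15.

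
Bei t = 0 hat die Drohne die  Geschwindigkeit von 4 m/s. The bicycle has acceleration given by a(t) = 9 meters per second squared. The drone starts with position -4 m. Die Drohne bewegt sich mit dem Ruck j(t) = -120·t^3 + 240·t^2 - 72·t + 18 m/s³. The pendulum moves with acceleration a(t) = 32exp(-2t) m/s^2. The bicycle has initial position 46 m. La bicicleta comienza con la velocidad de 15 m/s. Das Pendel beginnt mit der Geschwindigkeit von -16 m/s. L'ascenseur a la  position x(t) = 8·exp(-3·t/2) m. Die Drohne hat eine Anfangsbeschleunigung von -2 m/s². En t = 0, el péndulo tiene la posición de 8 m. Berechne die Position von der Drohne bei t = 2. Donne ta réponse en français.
Pour résoudre ceci, nous devons prendre 3 primitives de notre équation du jerk j(t) = -120·t^3 + 240·t^2 - 72·t + 18. En intégrant le jerk et en utilisant la condition initiale a(0) = -2, nous obtenons a(t) = -30·t^4 + 80·t^3 - 36·t^2 + 18·t - 2. L'intégrale de l'accélération, avec v(0) = 4, donne la vitesse: v(t) = -6·t^5 + 20·t^4 - 12·t^3 + 9·t^2 - 2·t + 4. L'intégrale de la vitesse, avec x(0) = -4, donne la position: x(t) = -t^6 + 4·t^5 - 3·t^4 + 3·t^3 - t^2 + 4·t - 4. Nous avons la position x(t) = -t^6 + 4·t^5 - 3·t^4 + 3·t^3 - t^2 + 4·t - 4. En substituant t = 2: x(2) = 40.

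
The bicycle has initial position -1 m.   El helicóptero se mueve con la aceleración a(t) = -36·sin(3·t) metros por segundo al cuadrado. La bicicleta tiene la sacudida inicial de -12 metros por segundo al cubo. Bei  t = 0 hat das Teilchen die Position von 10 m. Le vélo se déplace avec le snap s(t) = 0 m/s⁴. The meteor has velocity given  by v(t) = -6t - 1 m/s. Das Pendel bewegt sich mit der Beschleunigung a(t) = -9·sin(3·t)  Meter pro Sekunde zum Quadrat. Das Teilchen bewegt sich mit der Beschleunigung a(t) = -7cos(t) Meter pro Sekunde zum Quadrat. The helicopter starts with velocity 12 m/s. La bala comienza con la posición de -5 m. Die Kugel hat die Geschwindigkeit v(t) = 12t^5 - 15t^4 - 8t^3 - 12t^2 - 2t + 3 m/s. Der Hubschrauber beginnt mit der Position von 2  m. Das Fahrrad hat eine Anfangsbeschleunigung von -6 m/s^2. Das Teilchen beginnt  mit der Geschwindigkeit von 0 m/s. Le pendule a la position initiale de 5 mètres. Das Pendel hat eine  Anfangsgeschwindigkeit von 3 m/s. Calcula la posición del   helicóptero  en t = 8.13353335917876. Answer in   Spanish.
Debemos encontrar la antiderivada de nuestra ecuación de la aceleración a(t) = -36·sin(3·t) 2 veces. La antiderivada de la aceleración es la velocidad. Usando v(0) = 12, obtenemos v(t) = 12·cos(3·t). Integrando la velocidad y usando la condición inicial x(0) = 2, obtenemos x(t) = 4·sin(3·t) + 2. Usando x(t) = 4·sin(3·t) + 2 y sustituyendo t = 8.13353335917876, encontramos x = -0.673854544784791.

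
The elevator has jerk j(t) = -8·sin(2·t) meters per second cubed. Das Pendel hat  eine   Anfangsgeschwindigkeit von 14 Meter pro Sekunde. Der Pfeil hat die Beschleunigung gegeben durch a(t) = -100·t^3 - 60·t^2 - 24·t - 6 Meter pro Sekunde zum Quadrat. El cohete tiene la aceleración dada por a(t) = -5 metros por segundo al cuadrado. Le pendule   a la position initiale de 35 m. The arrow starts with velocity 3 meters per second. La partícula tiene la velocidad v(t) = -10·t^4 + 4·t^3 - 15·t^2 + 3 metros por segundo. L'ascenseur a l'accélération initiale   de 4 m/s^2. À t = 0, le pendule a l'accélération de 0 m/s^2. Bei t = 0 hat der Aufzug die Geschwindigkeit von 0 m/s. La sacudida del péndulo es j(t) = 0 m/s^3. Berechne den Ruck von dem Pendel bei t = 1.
Mit j(t) = 0 und Einsetzen von t = 1, finden wir j = 0.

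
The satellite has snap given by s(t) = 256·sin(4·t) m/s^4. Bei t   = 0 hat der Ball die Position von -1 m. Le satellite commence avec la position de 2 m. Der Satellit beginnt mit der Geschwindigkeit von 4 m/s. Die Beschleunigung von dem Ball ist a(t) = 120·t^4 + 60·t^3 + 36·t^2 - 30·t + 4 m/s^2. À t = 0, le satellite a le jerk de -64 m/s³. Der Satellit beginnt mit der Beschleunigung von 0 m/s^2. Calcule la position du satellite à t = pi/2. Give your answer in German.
Um dies zu lösen, müssen wir 4 Integrale unserer Gleichung für den Snap s(t) = 256·sin(4·t) finden. Mit ∫s(t)dt und Anwendung von j(0) = -64, finden wir j(t) = -64·cos(4·t). Das Integral von dem Ruck, mit a(0) = 0, ergibt die Beschleunigung: a(t) = -16·sin(4·t). Die Stammfunktion von der Beschleunigung ist die Geschwindigkeit. Mit v(0) = 4 erhalten wir v(t) = 4·cos(4·t). Das Integral von der Geschwindigkeit, mit x(0) = 2, ergibt die Position: x(t) = sin(4·t) + 2. Mit x(t) = sin(4·t) + 2 und Einsetzen von t = pi/2, finden wir x = 2.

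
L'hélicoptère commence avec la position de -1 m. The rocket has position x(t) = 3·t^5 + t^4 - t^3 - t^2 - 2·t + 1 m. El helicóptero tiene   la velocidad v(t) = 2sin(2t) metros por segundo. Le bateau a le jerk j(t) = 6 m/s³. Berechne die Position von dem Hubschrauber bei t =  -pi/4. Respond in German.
Wir müssen das Integral unserer Gleichung für die Geschwindigkeit v(t) = 2·sin(2·t) 1-mal finden. Mit ∫v(t)dt und Anwendung von x(0) = -1, finden wir x(t) = -cos(2·t). Aus der Gleichung für die Position x(t) = -cos(2·t), setzen wir t = -pi/4 ein und erhalten x = 0.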